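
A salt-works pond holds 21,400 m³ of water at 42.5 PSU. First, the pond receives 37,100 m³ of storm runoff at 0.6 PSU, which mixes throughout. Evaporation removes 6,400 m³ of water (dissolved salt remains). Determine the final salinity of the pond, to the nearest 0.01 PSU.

17.88 PSU

After mixing: salt = 21,400×42.5 + 37,100×0.6 = 931,760; volume = 58,500 m³
After evaporation: salt unchanged = 931,760; volume = 58,500 − 6,400 = 52,100 m³
S = 931,760 / 52,100 = 17.8841 PSU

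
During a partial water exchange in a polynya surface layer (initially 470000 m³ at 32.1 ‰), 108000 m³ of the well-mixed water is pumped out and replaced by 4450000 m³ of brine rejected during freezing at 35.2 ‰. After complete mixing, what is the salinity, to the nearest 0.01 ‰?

34.97 ‰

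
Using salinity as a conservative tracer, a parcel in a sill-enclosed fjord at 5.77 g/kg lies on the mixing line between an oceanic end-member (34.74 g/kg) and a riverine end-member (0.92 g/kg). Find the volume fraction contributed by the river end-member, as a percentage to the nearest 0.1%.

Let f be the freshwater fraction. Salt balance per unit volume:
f×0.92 + (1−f)×34.74 = 5.77
f = (34.74 − 5.77) / (34.74 − 0.92) = 28.97/33.82 = 0.8566

85.7%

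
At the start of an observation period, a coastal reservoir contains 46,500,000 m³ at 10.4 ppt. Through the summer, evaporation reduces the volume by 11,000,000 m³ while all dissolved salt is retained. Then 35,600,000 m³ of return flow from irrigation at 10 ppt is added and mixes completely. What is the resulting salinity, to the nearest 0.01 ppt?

After evaporation: salt = 46,500,000×10.4 = 483,600,000; volume = 46,500,000 − 11,000,000 = 35,500,000 m³
After mixing: salt = 483,600,000 + 35,600,000×10 = 839,600,000; volume = 35,500,000 + 35,600,000 = 71,100,000 m³
S = 839,600,000 / 71,100,000 = 11.8087 ppt

11.81 ppt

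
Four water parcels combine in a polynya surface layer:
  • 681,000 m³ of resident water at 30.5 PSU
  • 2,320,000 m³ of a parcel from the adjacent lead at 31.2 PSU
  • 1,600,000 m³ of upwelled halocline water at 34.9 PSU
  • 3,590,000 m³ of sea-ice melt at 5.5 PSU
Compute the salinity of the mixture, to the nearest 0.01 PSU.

20.60 PSU

Conserving salt mass:
salt = 681,000×30.5 + 2,320,000×31.2 + 1,600,000×34.9 + 3,590,000×5.5 = 20,770,500 + 72,384,000 + 55,840,000 + 19,745,000 = 168,739,500
volume = 681,000 + 2,320,000 + 1,600,000 + 3,590,000 = 8,191,000 m³
S = 168,739,500 / 8,191,000 = 20.6006 PSU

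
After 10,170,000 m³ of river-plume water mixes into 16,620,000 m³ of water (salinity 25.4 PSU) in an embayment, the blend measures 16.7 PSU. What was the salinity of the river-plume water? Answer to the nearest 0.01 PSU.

Salt balance: 16,620,000×25.4 + 10,170,000×S = 26,790,000×16.7
422,148,000 + 10,170,000·S = 447,393,000
S = (447,393,000 − 422,148,000) / 10,170,000 = 2.4823 PSU

2.48 PSU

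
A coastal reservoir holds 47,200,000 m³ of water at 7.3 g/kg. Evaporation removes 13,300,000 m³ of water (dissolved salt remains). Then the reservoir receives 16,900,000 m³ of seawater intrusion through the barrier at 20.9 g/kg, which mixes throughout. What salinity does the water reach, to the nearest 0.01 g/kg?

After evaporation: salt = 47,200,000×7.3 = 344,560,000; volume = 47,200,000 − 13,300,000 = 33,900,000 m³
After mixing: salt = 344,560,000 + 16,900,000×20.9 = 697,770,000; volume = 33,900,000 + 16,900,000 = 50,800,000 m³
S = 697,770,000 / 50,800,000 = 13.7356 g/kg

13.74 g/kg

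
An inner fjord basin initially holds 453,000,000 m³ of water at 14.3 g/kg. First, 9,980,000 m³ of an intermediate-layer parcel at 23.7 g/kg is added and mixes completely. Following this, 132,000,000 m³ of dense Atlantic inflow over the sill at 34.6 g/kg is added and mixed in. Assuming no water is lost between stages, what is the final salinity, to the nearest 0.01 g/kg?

Mass of salt is conserved:
Initial salt = 453,000,000×14.3 = 6,477,900,000
After stage 1: salt = 6,477,900,000 + 9,980,000×23.7 = 6,714,426,000; volume = 462,980,000 m³; S = 14.503 g/kg
After stage 2: salt = 6,714,426,000 + 132,000,000×34.6 = 11,281,626,000; volume = 594,980,000 m³
S = 11,281,626,000 / 594,980,000 = 18.9614 g/kg

18.96 g/kg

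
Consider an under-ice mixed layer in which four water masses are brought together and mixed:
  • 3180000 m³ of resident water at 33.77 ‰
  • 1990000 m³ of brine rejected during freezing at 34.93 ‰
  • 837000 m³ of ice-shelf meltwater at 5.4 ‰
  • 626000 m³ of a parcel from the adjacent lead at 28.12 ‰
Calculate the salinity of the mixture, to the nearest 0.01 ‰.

30.00 ‰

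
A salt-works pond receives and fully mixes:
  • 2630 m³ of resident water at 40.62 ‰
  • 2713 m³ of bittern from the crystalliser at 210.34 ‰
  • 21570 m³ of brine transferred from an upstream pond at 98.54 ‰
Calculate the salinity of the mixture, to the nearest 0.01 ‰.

104.15 ‰

Conserving salt mass:
salt = 2,630×40.62 + 2,713×210.34 + 21,570×98.54 = 106,830.6 + 570,652.42 + 2,125,507.8 = 2,802,990.82
volume = 2,630 + 2,713 + 21,570 = 26,913 m³
S = 2,802,990.82 / 26,913 = 104.1501 ‰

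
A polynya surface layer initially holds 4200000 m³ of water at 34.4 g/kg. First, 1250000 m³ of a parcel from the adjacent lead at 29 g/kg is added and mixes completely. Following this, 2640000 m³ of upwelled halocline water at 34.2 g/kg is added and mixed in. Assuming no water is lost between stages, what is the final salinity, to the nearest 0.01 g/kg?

33.50 g/kg

Mass of salt is conserved:
Initial salt = 4,200,000×34.4 = 144,480,000
After stage 1: salt = 144,480,000 + 1,250,000×29 = 180,730,000; volume = 5,450,000 m³; S = 33.161 g/kg
After stage 2: salt = 180,730,000 + 2,640,000×34.2 = 271,018,000; volume = 8,090,000 m³
S = 271,018,000 / 8,090,000 = 33.5004 g/kg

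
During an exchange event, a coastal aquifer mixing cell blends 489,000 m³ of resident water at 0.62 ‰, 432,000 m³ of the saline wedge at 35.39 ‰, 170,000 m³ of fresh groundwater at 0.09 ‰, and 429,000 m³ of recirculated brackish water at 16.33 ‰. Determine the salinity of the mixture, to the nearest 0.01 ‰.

14.88 ‰

Mass of salt is conserved:
salt = 489,000×0.62 + 432,000×35.39 + 170,000×0.09 + 429,000×16.33 = 303,180 + 15,288,480 + 15,300 + 7,005,570 = 22,612,530
volume = 489,000 + 432,000 + 170,000 + 429,000 = 1,520,000 m³
S = 22,612,530 / 1,520,000 = 14.8767 ‰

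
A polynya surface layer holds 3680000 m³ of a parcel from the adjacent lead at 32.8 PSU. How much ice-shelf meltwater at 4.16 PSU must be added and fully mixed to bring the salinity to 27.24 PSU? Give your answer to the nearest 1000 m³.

Salt balance: 3,680,000×32.8 + V×4.16 = (3,680,000+V)×27.24
120,704,000 + 4.16V = 100,243,200 + 27.24V
20,460,800 = 23.08V
V = 886,516.46 m³

887000 m³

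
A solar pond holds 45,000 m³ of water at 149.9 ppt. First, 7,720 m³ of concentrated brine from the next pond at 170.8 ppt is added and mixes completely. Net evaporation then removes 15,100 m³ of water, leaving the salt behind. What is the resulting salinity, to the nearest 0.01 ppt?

After mixing: salt = 45,000×149.9 + 7,720×170.8 = 8,064,076; volume = 52,720 m³
After evaporation: salt unchanged = 8,064,076; volume = 52,720 − 15,100 = 37,620 m³
S = 8,064,076 / 37,620 = 214.3561 ppt

214.36 ppt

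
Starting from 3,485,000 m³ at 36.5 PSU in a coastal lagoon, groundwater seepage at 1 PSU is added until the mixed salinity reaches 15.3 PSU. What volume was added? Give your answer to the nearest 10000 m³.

Salt balance: 3,485,000×36.5 + V×1 = (3,485,000+V)×15.3
127,202,500 + 1V = 53,320,500 + 15.3V
73,882,000 = 14.3V
V = 5,166,573.43 m³

5170000 m³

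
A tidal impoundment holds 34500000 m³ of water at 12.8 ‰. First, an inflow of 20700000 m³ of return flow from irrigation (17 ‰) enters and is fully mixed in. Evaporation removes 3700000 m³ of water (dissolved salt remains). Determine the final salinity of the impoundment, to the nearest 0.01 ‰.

15.41 ‰

After mixing: salt = 34,500,000×12.8 + 20,700,000×17 = 793,500,000; volume = 55,200,000 m³
After evaporation: salt unchanged = 793,500,000; volume = 55,200,000 − 3,700,000 = 51,500,000 m³
S = 793,500,000 / 51,500,000 = 15.4078 ‰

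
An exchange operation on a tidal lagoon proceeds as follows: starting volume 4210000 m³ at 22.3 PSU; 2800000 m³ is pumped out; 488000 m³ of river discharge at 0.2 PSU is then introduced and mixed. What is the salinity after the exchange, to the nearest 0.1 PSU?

16.6 PSU

Remaining after removal: 1,410,000 m³ at 22.3 PSU (salt = 31,443,000)
After addition: salt = 31,443,000 + 488,000×0.2 = 31,540,600; volume = 1,898,000 m³
S = 31,540,600 / 1,898,000 = 16.6178 PSU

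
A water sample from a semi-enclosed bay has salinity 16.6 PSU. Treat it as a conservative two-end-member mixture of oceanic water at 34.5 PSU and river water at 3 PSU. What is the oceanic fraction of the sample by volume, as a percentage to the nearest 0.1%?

43.2%

Let g be the oceanic fraction. Salt balance per unit volume:
g×34.5 + (1−g)×3 = 16.6
g = (16.6 − 3) / (34.5 − 3) = 13.6/31.5 = 0.4317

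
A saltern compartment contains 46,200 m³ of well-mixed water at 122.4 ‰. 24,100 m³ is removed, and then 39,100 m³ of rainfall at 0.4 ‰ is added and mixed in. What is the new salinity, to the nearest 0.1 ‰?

44.5 ‰

Remaining after removal: 22,100 m³ at 122.4 ‰ (salt = 2,705,040)
After addition: salt = 2,705,040 + 39,100×0.4 = 2,720,680; volume = 61,200 m³
S = 2,720,680 / 61,200 = 44.4556 ‰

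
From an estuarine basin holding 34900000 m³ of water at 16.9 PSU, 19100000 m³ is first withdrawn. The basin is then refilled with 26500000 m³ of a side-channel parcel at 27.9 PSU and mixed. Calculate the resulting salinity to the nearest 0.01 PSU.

23.79 PSU

Remaining after removal: 15,800,000 m³ at 16.9 PSU (salt = 267,020,000)
After addition: salt = 267,020,000 + 26,500,000×27.9 = 1,006,370,000; volume = 42,300,000 m³
S = 1,006,370,000 / 42,300,000 = 23.7913 PSU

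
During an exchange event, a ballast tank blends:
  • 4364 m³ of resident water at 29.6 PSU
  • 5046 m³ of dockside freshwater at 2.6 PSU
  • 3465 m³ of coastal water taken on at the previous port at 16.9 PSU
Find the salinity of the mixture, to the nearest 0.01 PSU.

Mass of salt is conserved:
salt = 4,364×29.6 + 5,046×2.6 + 3,465×16.9 = 129,174.4 + 13,119.6 + 58,558.5 = 200,852.5
volume = 4,364 + 5,046 + 3,465 = 12,875 m³
S = 200,852.5 / 12,875 = 15.6002 PSU

15.60 PSU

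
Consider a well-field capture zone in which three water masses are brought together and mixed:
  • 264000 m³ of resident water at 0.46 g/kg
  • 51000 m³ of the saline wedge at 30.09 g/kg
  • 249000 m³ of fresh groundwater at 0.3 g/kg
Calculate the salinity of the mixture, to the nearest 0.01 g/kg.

3.07 g/kg

Weighted by volume,
salt = 264,000×0.46 + 51,000×30.09 + 249,000×0.3 = 121,440 + 1,534,590 + 74,700 = 1,730,730
volume = 264,000 + 51,000 + 249,000 = 564,000 m³
S = 1,730,730 / 564,000 = 3.0687 g/kg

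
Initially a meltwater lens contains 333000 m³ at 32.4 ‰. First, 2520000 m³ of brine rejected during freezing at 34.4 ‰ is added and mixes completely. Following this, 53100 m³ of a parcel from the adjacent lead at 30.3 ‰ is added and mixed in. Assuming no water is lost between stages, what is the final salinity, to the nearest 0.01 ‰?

34.10 ‰

By conservation of dissolved salt,
Initial salt = 333,000×32.4 = 10,789,200
After stage 1: salt = 10,789,200 + 2,520,000×34.4 = 97,477,200; volume = 2,853,000 m³; S = 34.167 ‰
After stage 2: salt = 97,477,200 + 53,100×30.3 = 99,086,130; volume = 2,906,100 m³
S = 99,086,130 / 2,906,100 = 34.0959 ‰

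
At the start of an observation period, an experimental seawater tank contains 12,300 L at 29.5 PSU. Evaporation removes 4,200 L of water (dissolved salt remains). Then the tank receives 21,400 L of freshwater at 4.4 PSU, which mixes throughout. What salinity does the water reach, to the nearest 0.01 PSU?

15.49 PSU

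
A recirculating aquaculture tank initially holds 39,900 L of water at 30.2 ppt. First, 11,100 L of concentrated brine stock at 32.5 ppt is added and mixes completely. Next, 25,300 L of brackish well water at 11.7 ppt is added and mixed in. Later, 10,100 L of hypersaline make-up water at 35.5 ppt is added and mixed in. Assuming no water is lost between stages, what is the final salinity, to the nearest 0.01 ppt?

Total salt / total volume:
Initial salt = 39,900×30.2 = 1,204,980
After stage 1: salt = 1,204,980 + 11,100×32.5 = 1,565,730; volume = 51,000 L; S = 30.701 ppt
After stage 2: salt = 1,565,730 + 25,300×11.7 = 1,861,740; volume = 76,300 L; S = 24.4 ppt
After stage 3: salt = 1,861,740 + 10,100×35.5 = 2,220,290; volume = 86,400 L
S = 2,220,290 / 86,400 = 25.6978 ppt

25.70 ppt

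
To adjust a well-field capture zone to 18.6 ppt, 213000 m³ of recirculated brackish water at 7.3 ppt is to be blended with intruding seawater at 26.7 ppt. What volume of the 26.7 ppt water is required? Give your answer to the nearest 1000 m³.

297000 m³

Salt balance: 213,000×7.3 + V×26.7 = (213,000+V)×18.6
1,554,900 + 26.7V = 3,961,800 + 18.6V
2,406,900 = 8.1V
V = 297,148.15 m³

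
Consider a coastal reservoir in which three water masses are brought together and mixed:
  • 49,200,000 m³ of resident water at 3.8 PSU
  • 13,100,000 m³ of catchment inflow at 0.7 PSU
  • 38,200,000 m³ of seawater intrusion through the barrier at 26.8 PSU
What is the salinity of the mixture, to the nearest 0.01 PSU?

Salt balance:
salt = 49,200,000×3.8 + 13,100,000×0.7 + 38,200,000×26.8 = 186,960,000 + 9,170,000 + 1,023,760,000 = 1,219,890,000
volume = 49,200,000 + 13,100,000 + 38,200,000 = 100,500,000 m³
S = 1,219,890,000 / 100,500,000 = 12.1382 PSU

12.14 PSU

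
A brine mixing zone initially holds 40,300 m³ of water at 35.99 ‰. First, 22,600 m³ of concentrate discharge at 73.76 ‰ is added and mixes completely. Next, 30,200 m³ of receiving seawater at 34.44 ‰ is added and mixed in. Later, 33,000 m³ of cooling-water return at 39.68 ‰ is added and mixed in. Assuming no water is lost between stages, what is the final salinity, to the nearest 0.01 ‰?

Total salt / total volume:
Initial salt = 40,300×35.99 = 1,450,397
After stage 1: salt = 1,450,397 + 22,600×73.76 = 3,117,373; volume = 62,900 m³; S = 49.561 ‰
After stage 2: salt = 3,117,373 + 30,200×34.44 = 4,157,461; volume = 93,100 m³; S = 44.656 ‰
After stage 3: salt = 4,157,461 + 33,000×39.68 = 5,466,901; volume = 126,100 m³
S = 5,466,901 / 126,100 = 43.3537 ‰

43.35 ‰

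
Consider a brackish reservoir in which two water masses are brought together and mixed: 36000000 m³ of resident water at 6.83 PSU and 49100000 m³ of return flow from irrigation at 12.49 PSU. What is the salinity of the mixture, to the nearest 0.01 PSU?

Weighted by volume,
salt = 36,000,000×6.83 + 49,100,000×12.49 = 245,880,000 + 613,259,000 = 859,139,000
volume = 36,000,000 + 49,100,000 = 85,100,000 m³
S = 859,139,000 / 85,100,000 = 10.0956 PSU

10.10 PSU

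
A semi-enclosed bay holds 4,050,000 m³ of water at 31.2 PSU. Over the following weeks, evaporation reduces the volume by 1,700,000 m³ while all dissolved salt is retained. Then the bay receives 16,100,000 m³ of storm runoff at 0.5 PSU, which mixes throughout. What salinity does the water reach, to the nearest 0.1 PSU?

7.3 PSU

After evaporation: salt = 4,050,000×31.2 = 126,360,000; volume = 4,050,000 − 1,700,000 = 2,350,000 m³
After mixing: salt = 126,360,000 + 16,100,000×0.5 = 134,410,000; volume = 2,350,000 + 16,100,000 = 18,450,000 m³
S = 134,410,000 / 18,450,000 = 7.2851 PSU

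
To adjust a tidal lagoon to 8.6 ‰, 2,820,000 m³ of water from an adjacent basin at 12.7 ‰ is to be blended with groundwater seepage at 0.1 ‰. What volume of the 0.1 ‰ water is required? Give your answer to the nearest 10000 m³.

1360000 m³

Salt balance: 2,820,000×12.7 + V×0.1 = (2,820,000+V)×8.6
35,814,000 + 0.1V = 24,252,000 + 8.6V
11,562,000 = 8.5V
V = 1,360,235.29 m³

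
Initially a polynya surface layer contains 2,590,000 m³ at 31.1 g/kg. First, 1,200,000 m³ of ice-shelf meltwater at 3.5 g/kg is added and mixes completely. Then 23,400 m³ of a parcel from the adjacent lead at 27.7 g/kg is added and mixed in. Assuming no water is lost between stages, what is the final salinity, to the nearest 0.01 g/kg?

Total salt / total volume:
Initial salt = 2,590,000×31.1 = 80,549,000
After stage 1: salt = 80,549,000 + 1,200,000×3.5 = 84,749,000; volume = 3,790,000 m³; S = 22.361 g/kg
After stage 2: salt = 84,749,000 + 23,400×27.7 = 85,397,180; volume = 3,813,400 m³
S = 85,397,180 / 3,813,400 = 22.394 g/kg

22.39 g/kg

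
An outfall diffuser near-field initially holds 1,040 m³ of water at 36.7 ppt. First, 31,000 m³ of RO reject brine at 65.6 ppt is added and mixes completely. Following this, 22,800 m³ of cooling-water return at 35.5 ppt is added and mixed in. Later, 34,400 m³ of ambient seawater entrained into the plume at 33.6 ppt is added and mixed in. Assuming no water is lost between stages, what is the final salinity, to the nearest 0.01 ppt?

Weighted by volume,
Initial salt = 1,040×36.7 = 38,168
After stage 1: salt = 38,168 + 31,000×65.6 = 2,071,768; volume = 32,040 m³; S = 64.662 ppt
After stage 2: salt = 2,071,768 + 22,800×35.5 = 2,881,168; volume = 54,840 m³; S = 52.538 ppt
After stage 3: salt = 2,881,168 + 34,400×33.6 = 4,037,008; volume = 89,240 m³
S = 4,037,008 / 89,240 = 45.2377 ppt

45.24 ppt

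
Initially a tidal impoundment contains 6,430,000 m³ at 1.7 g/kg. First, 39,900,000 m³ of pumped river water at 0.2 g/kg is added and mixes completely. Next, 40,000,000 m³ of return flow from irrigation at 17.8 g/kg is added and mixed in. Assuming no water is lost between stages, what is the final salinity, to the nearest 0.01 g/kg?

8.47 g/kg

Salt balance:
Initial salt = 6,430,000×1.7 = 10,931,000
After stage 1: salt = 10,931,000 + 39,900,000×0.2 = 18,911,000; volume = 46,330,000 m³; S = 0.408 g/kg
After stage 2: salt = 18,911,000 + 40,000,000×17.8 = 730,911,000; volume = 86,330,000 m³
S = 730,911,000 / 86,330,000 = 8.4665 g/kg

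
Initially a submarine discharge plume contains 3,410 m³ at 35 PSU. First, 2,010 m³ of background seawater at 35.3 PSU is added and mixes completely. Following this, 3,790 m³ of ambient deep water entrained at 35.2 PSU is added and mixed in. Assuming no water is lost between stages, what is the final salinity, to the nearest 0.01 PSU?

Salt balance:
Initial salt = 3,410×35 = 119,350
After stage 1: salt = 119,350 + 2,010×35.3 = 190,303; volume = 5,420 m³; S = 35.111 PSU
After stage 2: salt = 190,303 + 3,790×35.2 = 323,711; volume = 9,210 m³
S = 323,711 / 9,210 = 35.1478 PSU

35.15 PSU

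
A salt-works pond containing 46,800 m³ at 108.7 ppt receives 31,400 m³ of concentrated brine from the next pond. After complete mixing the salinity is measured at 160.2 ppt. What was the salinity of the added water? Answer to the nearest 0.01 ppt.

236.96 ppt

Salt balance: 46,800×108.7 + 31,400×S = 78,200×160.2
5,087,160 + 31,400·S = 12,527,640
S = (12,527,640 − 5,087,160) / 31,400 = 236.958 ppt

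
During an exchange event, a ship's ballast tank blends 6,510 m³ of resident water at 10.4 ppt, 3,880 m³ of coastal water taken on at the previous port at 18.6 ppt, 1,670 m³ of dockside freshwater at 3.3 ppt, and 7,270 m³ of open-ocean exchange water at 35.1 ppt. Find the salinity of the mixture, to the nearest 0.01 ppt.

20.72 ppt

By conservation of dissolved salt,
salt = 6,510×10.4 + 3,880×18.6 + 1,670×3.3 + 7,270×35.1 = 67,704 + 72,168 + 5,511 + 255,177 = 400,560
volume = 6,510 + 3,880 + 1,670 + 7,270 = 19,330 m³
S = 400,560 / 19,330 = 20.7222 ppt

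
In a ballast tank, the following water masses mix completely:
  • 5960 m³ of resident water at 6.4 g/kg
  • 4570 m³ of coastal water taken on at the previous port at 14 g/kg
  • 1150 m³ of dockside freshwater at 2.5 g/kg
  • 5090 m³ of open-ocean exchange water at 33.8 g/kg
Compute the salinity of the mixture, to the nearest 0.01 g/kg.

16.52 g/kg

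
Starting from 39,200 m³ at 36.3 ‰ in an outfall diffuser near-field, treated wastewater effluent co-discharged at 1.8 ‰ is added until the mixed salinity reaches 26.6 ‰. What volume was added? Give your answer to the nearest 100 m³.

Salt balance: 39,200×36.3 + V×1.8 = (39,200+V)×26.6
1,422,960 + 1.8V = 1,042,720 + 26.6V
380,240 = 24.8V
V = 15,332.26 m³

15300 m³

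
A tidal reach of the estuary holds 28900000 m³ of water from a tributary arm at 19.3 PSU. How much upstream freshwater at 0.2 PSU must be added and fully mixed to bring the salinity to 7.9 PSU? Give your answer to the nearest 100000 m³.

Salt balance: 28,900,000×19.3 + V×0.2 = (28,900,000+V)×7.9
557,770,000 + 0.2V = 228,310,000 + 7.9V
329,460,000 = 7.7V
V = 42,787,012.99 m³

42800000 m³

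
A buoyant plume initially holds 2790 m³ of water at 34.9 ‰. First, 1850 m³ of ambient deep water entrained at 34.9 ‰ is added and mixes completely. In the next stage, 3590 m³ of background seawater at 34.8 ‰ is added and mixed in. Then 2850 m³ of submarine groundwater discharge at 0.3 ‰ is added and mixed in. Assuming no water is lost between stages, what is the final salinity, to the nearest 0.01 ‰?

Conserving salt mass:
Initial salt = 2,790×34.9 = 97,371
After stage 1: salt = 97,371 + 1,850×34.9 = 161,936; volume = 4,640 m³; S = 34.9 ‰
After stage 2: salt = 161,936 + 3,590×34.8 = 286,868; volume = 8,230 m³; S = 34.856 ‰
After stage 3: salt = 286,868 + 2,850×0.3 = 287,723; volume = 11,080 m³
S = 287,723 / 11,080 = 25.9678 ‰

25.97 ‰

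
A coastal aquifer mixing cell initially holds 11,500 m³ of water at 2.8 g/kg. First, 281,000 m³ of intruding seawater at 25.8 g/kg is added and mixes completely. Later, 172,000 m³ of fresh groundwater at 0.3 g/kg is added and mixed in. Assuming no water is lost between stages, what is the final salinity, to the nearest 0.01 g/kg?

Conserving salt mass:
Initial salt = 11,500×2.8 = 32,200
After stage 1: salt = 32,200 + 281,000×25.8 = 7,282,000; volume = 292,500 m³; S = 24.896 g/kg
After stage 2: salt = 7,282,000 + 172,000×0.3 = 7,333,600; volume = 464,500 m³
S = 7,333,600 / 464,500 = 15.7882 g/kg

15.79 g/kg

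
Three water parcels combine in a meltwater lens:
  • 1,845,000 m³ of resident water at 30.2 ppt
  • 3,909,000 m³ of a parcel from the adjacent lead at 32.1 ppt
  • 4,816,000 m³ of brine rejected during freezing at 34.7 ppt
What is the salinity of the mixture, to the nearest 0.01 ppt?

32.95 ppt

Mass of salt is conserved:
salt = 1,845,000×30.2 + 3,909,000×32.1 + 4,816,000×34.7 = 55,719,000 + 125,478,900 + 167,115,200 = 348,313,100
volume = 1,845,000 + 3,909,000 + 4,816,000 = 10,570,000 m³
S = 348,313,100 / 10,570,000 = 32.953 ppt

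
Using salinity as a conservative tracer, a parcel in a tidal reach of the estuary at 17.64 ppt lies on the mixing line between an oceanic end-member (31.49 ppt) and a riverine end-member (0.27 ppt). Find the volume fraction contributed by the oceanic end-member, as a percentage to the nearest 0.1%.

Let g be the oceanic fraction. Salt balance per unit volume:
g×31.49 + (1−g)×0.27 = 17.64
g = (17.64 − 0.27) / (31.49 − 0.27) = 17.37/31.22 = 0.5564

55.6%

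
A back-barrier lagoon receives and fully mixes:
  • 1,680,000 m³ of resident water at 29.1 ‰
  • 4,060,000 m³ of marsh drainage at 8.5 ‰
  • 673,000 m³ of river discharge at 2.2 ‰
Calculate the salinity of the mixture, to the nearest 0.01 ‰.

13.24 ‰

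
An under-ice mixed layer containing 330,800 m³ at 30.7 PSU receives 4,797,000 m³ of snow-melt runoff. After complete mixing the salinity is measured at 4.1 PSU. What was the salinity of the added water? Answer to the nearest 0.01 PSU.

2.27 PSU

Salt balance: 330,800×30.7 + 4,797,000×S = 5,127,800×4.1
10,155,560 + 4,797,000·S = 21,023,980
S = (21,023,980 − 10,155,560) / 4,797,000 = 2.2657 PSU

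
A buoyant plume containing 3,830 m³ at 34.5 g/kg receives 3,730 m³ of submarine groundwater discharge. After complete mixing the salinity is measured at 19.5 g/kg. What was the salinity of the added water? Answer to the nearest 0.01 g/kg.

Salt balance: 3,830×34.5 + 3,730×S = 7,560×19.5
132,135 + 3,730·S = 147,420
S = (147,420 − 132,135) / 3,730 = 4.0979 g/kg

4.10 g/kg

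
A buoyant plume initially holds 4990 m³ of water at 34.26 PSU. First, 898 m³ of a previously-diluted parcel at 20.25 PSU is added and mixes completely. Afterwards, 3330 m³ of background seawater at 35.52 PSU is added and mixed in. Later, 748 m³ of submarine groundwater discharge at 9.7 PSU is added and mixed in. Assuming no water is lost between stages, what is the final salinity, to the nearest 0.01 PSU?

31.58 PSU

By conservation of dissolved salt,
Initial salt = 4,990×34.26 = 170,957.4
After stage 1: salt = 170,957.4 + 898×20.25 = 189,141.9; volume = 5,888 m³; S = 32.123 PSU
After stage 2: salt = 189,141.9 + 3,330×35.52 = 307,423.5; volume = 9,218 m³; S = 33.35 PSU
After stage 3: salt = 307,423.5 + 748×9.7 = 314,679.1; volume = 9,966 m³
S = 314,679.1 / 9,966 = 31.5753 PSU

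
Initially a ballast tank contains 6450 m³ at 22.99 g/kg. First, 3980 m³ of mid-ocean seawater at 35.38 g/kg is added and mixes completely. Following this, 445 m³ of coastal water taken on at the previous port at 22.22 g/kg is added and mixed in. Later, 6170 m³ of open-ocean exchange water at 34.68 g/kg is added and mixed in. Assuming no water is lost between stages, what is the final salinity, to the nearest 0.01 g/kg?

30.09 g/kg

Mass of salt is conserved:
Initial salt = 6,450×22.99 = 148,285.5
After stage 1: salt = 148,285.5 + 3,980×35.38 = 289,097.9; volume = 10,430 m³; S = 27.718 g/kg
After stage 2: salt = 289,097.9 + 445×22.22 = 298,985.8; volume = 10,875 m³; S = 27.493 g/kg
After stage 3: salt = 298,985.8 + 6,170×34.68 = 512,961.4; volume = 17,045 m³
S = 512,961.4 / 17,045 = 30.0945 g/kg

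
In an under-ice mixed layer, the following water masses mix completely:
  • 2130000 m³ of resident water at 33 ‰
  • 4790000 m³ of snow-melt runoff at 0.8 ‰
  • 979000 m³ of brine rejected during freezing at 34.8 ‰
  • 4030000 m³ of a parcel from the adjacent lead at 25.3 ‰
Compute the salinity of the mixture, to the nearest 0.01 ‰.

By conservation of dissolved salt,
salt = 2,130,000×33 + 4,790,000×0.8 + 979,000×34.8 + 4,030,000×25.3 = 70,290,000 + 3,832,000 + 34,069,200 + 101,959,000 = 210,150,200
volume = 2,130,000 + 4,790,000 + 979,000 + 4,030,000 = 11,929,000 m³
S = 210,150,200 / 11,929,000 = 17.6167 ‰

17.62 ‰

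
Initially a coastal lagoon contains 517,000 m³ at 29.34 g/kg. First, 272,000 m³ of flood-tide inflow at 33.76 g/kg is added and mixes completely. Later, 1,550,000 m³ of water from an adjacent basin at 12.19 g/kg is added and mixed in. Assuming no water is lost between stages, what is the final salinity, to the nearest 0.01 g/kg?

18.49 g/kg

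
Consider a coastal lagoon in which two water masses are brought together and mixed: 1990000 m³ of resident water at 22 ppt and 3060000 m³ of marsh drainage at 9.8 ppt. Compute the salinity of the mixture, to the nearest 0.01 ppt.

By conservation of dissolved salt,
salt = 1,990,000×22 + 3,060,000×9.8 = 43,780,000 + 29,988,000 = 73,768,000
volume = 1,990,000 + 3,060,000 = 5,050,000 m³
S = 73,768,000 / 5,050,000 = 14.6075 ppt

14.61 ppt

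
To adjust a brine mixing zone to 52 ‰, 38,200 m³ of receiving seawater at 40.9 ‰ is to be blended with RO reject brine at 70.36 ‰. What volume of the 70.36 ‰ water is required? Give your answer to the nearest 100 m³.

23100 m³

Salt balance: 38,200×40.9 + V×70.36 = (38,200+V)×52
1,562,380 + 70.36V = 1,986,400 + 52V
424,020 = 18.36V
V = 23,094.77 m³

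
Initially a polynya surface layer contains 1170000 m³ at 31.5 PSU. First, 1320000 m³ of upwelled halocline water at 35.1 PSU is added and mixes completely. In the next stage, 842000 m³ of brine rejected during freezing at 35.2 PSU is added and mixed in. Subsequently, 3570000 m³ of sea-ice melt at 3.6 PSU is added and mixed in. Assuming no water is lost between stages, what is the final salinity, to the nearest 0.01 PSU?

18.21 PSU

Total salt / total volume:
Initial salt = 1,170,000×31.5 = 36,855,000
After stage 1: salt = 36,855,000 + 1,320,000×35.1 = 83,187,000; volume = 2,490,000 m³; S = 33.408 PSU
After stage 2: salt = 83,187,000 + 842,000×35.2 = 112,825,400; volume = 3,332,000 m³; S = 33.861 PSU
After stage 3: salt = 112,825,400 + 3,570,000×3.6 = 125,677,400; volume = 6,902,000 m³
S = 125,677,400 / 6,902,000 = 18.2088 PSU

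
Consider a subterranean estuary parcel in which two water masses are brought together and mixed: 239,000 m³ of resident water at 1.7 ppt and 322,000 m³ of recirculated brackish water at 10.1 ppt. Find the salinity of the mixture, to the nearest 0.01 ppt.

6.52 ppt

Weighted by volume,
salt = 239,000×1.7 + 322,000×10.1 = 406,300 + 3,252,200 = 3,658,500
volume = 239,000 + 322,000 = 561,000 m³
S = 3,658,500 / 561,000 = 6.5214 ppt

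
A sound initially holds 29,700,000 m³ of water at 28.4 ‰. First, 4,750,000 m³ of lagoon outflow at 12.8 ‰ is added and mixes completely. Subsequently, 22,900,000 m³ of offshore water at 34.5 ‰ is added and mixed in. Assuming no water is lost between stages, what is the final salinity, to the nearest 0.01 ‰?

Conserving salt mass:
Initial salt = 29,700,000×28.4 = 843,480,000
After stage 1: salt = 843,480,000 + 4,750,000×12.8 = 904,280,000; volume = 34,450,000 m³; S = 26.249 ‰
After stage 2: salt = 904,280,000 + 22,900,000×34.5 = 1,694,330,000; volume = 57,350,000 m³
S = 1,694,330,000 / 57,350,000 = 29.5437 ‰

29.54 ‰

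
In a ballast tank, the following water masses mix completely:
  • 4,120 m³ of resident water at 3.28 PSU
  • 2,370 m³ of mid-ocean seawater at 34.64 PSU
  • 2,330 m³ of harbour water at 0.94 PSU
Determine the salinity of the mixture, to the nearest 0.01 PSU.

Mass of salt is conserved:
salt = 4,120×3.28 + 2,370×34.64 + 2,330×0.94 = 13,513.6 + 82,096.8 + 2,190.2 = 97,800.6
volume = 4,120 + 2,370 + 2,330 = 8,820 m³
S = 97,800.6 / 8,820 = 11.0885 PSU

11.09 PSU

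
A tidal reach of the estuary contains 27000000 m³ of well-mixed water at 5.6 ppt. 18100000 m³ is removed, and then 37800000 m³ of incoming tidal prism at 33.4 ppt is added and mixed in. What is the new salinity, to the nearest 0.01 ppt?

28.10 ppt

Remaining after removal: 8,900,000 m³ at 5.6 ppt (salt = 49,840,000)
After addition: salt = 49,840,000 + 37,800,000×33.4 = 1,312,360,000; volume = 46,700,000 m³
S = 1,312,360,000 / 46,700,000 = 28.1019 ppt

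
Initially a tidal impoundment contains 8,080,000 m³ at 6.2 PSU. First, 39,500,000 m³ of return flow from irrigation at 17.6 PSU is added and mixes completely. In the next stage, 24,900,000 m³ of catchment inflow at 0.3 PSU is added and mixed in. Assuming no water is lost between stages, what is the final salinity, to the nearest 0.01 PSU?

10.39 PSU

Total salt / total volume:
Initial salt = 8,080,000×6.2 = 50,096,000
After stage 1: salt = 50,096,000 + 39,500,000×17.6 = 745,296,000; volume = 47,580,000 m³; S = 15.664 PSU
After stage 2: salt = 745,296,000 + 24,900,000×0.3 = 752,766,000; volume = 72,480,000 m³
S = 752,766,000 / 72,480,000 = 10.3858 PSU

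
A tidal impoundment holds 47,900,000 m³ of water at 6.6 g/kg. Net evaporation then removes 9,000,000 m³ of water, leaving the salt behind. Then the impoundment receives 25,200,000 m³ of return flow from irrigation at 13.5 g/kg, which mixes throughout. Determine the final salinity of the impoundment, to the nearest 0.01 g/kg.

10.24 g/kg

After evaporation: salt = 47,900,000×6.6 = 316,140,000; volume = 47,900,000 − 9,000,000 = 38,900,000 m³
After mixing: salt = 316,140,000 + 25,200,000×13.5 = 656,340,000; volume = 38,900,000 + 25,200,000 = 64,100,000 m³
S = 656,340,000 / 64,100,000 = 10.2393 g/kg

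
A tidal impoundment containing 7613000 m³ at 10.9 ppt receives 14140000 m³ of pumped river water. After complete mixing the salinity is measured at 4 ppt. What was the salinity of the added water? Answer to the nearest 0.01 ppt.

0.29 ppt

Salt balance: 7,613,000×10.9 + 14,140,000×S = 21,753,000×4
82,981,700 + 14,140,000·S = 87,012,000
S = (87,012,000 − 82,981,700) / 14,140,000 = 0.285 ppt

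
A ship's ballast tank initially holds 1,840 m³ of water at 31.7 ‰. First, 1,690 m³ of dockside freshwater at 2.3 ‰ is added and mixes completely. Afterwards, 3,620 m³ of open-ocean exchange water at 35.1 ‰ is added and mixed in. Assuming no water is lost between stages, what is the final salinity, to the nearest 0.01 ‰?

Weighted by volume,
Initial salt = 1,840×31.7 = 58,328
After stage 1: salt = 58,328 + 1,690×2.3 = 62,215; volume = 3,530 m³; S = 17.625 ‰
After stage 2: salt = 62,215 + 3,620×35.1 = 189,277; volume = 7,150 m³
S = 189,277 / 7,150 = 26.4723 ‰

26.47 ‰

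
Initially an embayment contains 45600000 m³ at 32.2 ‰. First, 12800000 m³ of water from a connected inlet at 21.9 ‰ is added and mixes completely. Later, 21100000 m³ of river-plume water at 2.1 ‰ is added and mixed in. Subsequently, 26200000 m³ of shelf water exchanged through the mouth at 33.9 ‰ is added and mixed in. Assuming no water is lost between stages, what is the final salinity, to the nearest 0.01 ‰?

By conservation of dissolved salt,
Initial salt = 45,600,000×32.2 = 1,468,320,000
After stage 1: salt = 1,468,320,000 + 12,800,000×21.9 = 1,748,640,000; volume = 58,400,000 m³; S = 29.942 ‰
After stage 2: salt = 1,748,640,000 + 21,100,000×2.1 = 1,792,950,000; volume = 79,500,000 m³; S = 22.553 ‰
After stage 3: salt = 1,792,950,000 + 26,200,000×33.9 = 2,681,130,000; volume = 105,700,000 m³
S = 2,681,130,000 / 105,700,000 = 25.3655 ‰

25.37 ‰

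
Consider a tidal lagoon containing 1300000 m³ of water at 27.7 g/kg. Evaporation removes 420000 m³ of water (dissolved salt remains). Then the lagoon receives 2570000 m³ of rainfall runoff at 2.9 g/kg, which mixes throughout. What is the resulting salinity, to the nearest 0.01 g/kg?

After evaporation: salt = 1,300,000×27.7 = 36,010,000; volume = 1,300,000 − 420,000 = 880,000 m³
After mixing: salt = 36,010,000 + 2,570,000×2.9 = 43,463,000; volume = 880,000 + 2,570,000 = 3,450,000 m³
S = 43,463,000 / 3,450,000 = 12.598 g/kg

12.60 g/kg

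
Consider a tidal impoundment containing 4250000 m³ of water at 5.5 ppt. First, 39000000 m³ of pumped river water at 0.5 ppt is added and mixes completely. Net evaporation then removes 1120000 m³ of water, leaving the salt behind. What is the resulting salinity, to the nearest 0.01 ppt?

1.02 ppt

After mixing: salt = 4,250,000×5.5 + 39,000,000×0.5 = 42,875,000; volume = 43,250,000 m³
After evaporation: salt unchanged = 42,875,000; volume = 43,250,000 − 1,120,000 = 42,130,000 m³
S = 42,875,000 / 42,130,000 = 1.0177 ppt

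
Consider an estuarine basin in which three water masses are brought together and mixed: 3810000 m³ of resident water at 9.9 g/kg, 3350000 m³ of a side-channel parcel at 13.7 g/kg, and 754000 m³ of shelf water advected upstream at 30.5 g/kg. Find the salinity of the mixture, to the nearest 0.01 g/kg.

Salt balance:
salt = 3,810,000×9.9 + 3,350,000×13.7 + 754,000×30.5 = 37,719,000 + 45,895,000 + 22,997,000 = 106,611,000
volume = 3,810,000 + 3,350,000 + 754,000 = 7,914,000 m³
S = 106,611,000 / 7,914,000 = 13.4712 g/kg

13.47 g/kg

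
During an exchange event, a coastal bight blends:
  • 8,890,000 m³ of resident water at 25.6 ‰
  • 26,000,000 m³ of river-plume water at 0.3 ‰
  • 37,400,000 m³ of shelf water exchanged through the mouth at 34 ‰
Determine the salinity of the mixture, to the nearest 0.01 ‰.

Mass of salt is conserved:
salt = 8,890,000×25.6 + 26,000,000×0.3 + 37,400,000×34 = 227,584,000 + 7,800,000 + 1,271,600,000 = 1,506,984,000
volume = 8,890,000 + 26,000,000 + 37,400,000 = 72,290,000 m³
S = 1,506,984,000 / 72,290,000 = 20.8464 ‰

20.85 ‰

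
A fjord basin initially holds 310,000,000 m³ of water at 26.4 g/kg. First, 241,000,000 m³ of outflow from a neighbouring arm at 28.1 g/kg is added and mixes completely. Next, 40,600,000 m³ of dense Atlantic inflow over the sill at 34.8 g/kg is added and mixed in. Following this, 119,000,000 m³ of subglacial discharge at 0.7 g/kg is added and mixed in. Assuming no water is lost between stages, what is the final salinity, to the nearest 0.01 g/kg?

23.15 g/kg

Conserving salt mass:
Initial salt = 310,000,000×26.4 = 8,184,000,000
After stage 1: salt = 8,184,000,000 + 241,000,000×28.1 = 14,956,100,000; volume = 551,000,000 m³; S = 27.144 g/kg
After stage 2: salt = 14,956,100,000 + 40,600,000×34.8 = 16,368,980,000; volume = 591,600,000 m³; S = 27.669 g/kg
After stage 3: salt = 16,368,980,000 + 119,000,000×0.7 = 16,452,280,000; volume = 710,600,000 m³
S = 16,452,280,000 / 710,600,000 = 23.1527 g/kg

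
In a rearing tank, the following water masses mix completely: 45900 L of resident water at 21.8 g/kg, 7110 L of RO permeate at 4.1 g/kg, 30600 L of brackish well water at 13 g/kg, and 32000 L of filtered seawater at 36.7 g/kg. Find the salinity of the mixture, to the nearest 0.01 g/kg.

Weighted by volume,
salt = 45,900×21.8 + 7,110×4.1 + 30,600×13 + 32,000×36.7 = 1,000,620 + 29,151 + 397,800 + 1,174,400 = 2,601,971
volume = 45,900 + 7,110 + 30,600 + 32,000 = 115,610 L
S = 2,601,971 / 115,610 = 22.5065 g/kg

22.51 g/kg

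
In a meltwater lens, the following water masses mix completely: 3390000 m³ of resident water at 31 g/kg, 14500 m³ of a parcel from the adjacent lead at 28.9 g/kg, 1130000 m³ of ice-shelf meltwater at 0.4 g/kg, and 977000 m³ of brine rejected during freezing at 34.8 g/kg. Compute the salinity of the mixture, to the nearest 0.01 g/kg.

Mass of salt is conserved:
salt = 3,390,000×31 + 14,500×28.9 + 1,130,000×0.4 + 977,000×34.8 = 105,090,000 + 419,050 + 452,000 + 33,999,600 = 139,960,650
volume = 3,390,000 + 14,500 + 1,130,000 + 977,000 = 5,511,500 m³
S = 139,960,650 / 5,511,500 = 25.3943 g/kg

25.39 g/kg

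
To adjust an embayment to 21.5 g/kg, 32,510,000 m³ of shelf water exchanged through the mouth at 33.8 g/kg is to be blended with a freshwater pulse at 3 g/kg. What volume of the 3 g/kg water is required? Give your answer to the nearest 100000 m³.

21600000 m³

Salt balance: 32,510,000×33.8 + V×3 = (32,510,000+V)×21.5
1,098,838,000 + 3V = 698,965,000 + 21.5V
399,873,000 = 18.5V
V = 21,614,756.76 m³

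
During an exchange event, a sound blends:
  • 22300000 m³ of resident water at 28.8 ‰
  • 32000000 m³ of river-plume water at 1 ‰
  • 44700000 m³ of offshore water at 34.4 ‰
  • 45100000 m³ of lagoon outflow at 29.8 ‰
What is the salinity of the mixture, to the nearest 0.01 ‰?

24.68 ‰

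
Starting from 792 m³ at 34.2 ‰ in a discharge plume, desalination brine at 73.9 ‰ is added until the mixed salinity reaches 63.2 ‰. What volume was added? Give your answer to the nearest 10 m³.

2150 m³

Salt balance: 792×34.2 + V×73.9 = (792+V)×63.2
27,086.4 + 73.9V = 50,054.4 + 63.2V
22,968 = 10.7V
V = 2,146.54 m³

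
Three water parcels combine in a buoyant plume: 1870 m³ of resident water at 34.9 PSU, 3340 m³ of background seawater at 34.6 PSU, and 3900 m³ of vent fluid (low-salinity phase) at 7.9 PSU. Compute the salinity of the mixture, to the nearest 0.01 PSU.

23.23 PSU

By conservation of dissolved salt,
salt = 1,870×34.9 + 3,340×34.6 + 3,900×7.9 = 65,263 + 115,564 + 30,810 = 211,637
volume = 1,870 + 3,340 + 3,900 = 9,110 m³
S = 211,637 / 9,110 = 23.2313 PSU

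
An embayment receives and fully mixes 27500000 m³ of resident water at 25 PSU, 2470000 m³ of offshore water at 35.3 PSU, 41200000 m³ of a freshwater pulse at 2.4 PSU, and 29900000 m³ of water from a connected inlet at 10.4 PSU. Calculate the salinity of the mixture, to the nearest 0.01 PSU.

11.72 PSU

Weighted by volume,
salt = 27,500,000×25 + 2,470,000×35.3 + 41,200,000×2.4 + 29,900,000×10.4 = 687,500,000 + 87,191,000 + 98,880,000 + 310,960,000 = 1,184,531,000
volume = 27,500,000 + 2,470,000 + 41,200,000 + 29,900,000 = 101,070,000 m³
S = 1,184,531,000 / 101,070,000 = 11.7199 PSU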